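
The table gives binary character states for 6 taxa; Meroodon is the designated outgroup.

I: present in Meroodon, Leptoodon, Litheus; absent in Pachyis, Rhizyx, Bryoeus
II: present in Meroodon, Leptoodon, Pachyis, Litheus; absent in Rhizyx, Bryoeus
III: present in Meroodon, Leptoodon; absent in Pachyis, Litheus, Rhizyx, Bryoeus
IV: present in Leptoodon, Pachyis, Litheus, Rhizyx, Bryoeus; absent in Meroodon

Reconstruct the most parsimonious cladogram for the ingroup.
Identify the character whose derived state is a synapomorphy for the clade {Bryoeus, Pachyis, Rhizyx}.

I

Character polarity is set by the outgroup: the derived state is whichever differs from the outgroup's state, so for I, II, III the derived state is 'absent', and for the remaining characters it is 'present'.
I: derived state 'absent' in Bryoeus, Pachyis, and Rhizyx only — synapomorphy for {Bryoeus, Pachyis, Rhizyx}.
II (derived state 'absent') is shared by Bryoeus and Rhizyx — a synapomorphy uniting that clade.
III (derived state 'absent') is shared by Bryoeus, Litheus, Pachyis, and Rhizyx — a synapomorphy uniting that clade.
IV (derived state 'present') is shared by all ingroup taxa — unites the whole ingroup.
Most parsimonious ingroup topology: (Leptoodon,((Pachyis,(Rhizyx,Bryoeus)),Litheus)).
The clade {Bryoeus, Pachyis, Rhizyx} is supported by I: its derived state 'absent' occurs in exactly those taxa and in no other taxon (including the outgroup).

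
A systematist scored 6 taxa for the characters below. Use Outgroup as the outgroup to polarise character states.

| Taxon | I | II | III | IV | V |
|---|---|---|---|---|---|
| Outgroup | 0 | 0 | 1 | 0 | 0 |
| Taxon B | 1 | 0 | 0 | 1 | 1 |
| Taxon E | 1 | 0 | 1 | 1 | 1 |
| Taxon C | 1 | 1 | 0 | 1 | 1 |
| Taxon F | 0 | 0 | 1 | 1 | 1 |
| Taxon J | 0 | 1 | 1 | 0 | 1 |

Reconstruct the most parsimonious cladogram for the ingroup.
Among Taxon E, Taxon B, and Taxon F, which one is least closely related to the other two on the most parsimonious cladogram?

Taxon F

Character polarity is set by the outgroup: the derived state is whichever differs from the outgroup's state, so for III the derived state is '0', and for the remaining characters it is '1'.
I: derived state '1' in Taxon B, Taxon C, and Taxon E only — synapomorphy for {Taxon B, Taxon C, Taxon E}.
II groups Taxon C and Taxon J, which is incompatible with the clades supported by the remaining characters; treating it as convergent (homoplasy) costs fewer steps than any alternative tree.
III: derived state '0' in Taxon B and Taxon C only — synapomorphy for {Taxon B, Taxon C}.
Only Taxon B, Taxon C, Taxon E, and Taxon F show the derived state '1' for IV, supporting them as a clade.
V (derived state '1') is shared by all ingroup taxa — unites the whole ingroup.
Most parsimonious ingroup topology: ((((Taxon B,Taxon C),Taxon E),Taxon F),Taxon J).
Taxon B and Taxon E share a more recent common ancestor with each other than either does with Taxon F, so Taxon F is the least closely related of the three.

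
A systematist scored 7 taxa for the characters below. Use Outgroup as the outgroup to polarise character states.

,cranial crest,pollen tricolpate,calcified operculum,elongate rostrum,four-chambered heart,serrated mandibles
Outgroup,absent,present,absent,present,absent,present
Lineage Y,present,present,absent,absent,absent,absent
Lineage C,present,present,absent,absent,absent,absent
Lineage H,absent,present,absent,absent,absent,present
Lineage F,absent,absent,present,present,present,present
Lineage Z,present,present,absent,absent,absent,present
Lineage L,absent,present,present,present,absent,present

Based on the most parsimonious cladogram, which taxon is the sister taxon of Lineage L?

Character polarity is set by the outgroup: the derived state is whichever differs from the outgroup's state, so for pollen tricolpate, elongate rostrum, serrated mandibles the derived state is 'absent', and for the remaining characters it is 'present'.
cranial crest: derived state 'present' in Lineage C, Lineage Y, and Lineage Z only — synapomorphy for {Lineage C, Lineage Y, Lineage Z}.
pollen tricolpate: derived state 'absent' in Lineage F only — an autapomorphy, so it tells us nothing about relationships among taxa.
calcified operculum: derived state 'present' in Lineage F and Lineage L only — synapomorphy for {Lineage F, Lineage L}.
elongate rostrum (derived state 'absent') is shared by Lineage C, Lineage H, Lineage Y, and Lineage Z — a synapomorphy uniting that clade.
four-chambered heart (derived state 'present') is unique to Lineage F (autapomorphy; uninformative for grouping).
serrated mandibles: derived state 'absent' in Lineage C and Lineage Y only — synapomorphy for {Lineage C, Lineage Y}.
Most parsimonious ingroup topology: ((Lineage L,Lineage F),(((Lineage Y,Lineage C),Lineage Z),Lineage H)).
Lineage L and Lineage F form a cherry on this tree, so they are sister taxa.

Lineage F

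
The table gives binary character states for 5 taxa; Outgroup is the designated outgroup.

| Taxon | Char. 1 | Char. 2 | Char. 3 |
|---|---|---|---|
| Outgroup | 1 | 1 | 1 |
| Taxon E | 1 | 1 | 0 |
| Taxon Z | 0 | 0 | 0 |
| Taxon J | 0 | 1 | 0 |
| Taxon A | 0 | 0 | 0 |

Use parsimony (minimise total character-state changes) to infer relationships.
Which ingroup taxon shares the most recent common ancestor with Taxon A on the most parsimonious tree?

Taxon Z

The outgroup has state '1' for every character, so '0' is the derived state throughout.
Char. 1 (derived state '0') is shared by Taxon A, Taxon J, and Taxon Z — a synapomorphy uniting that clade.
Only Taxon A and Taxon Z show the derived state '0' for Char. 2, supporting them as a clade.
Char. 3 (derived state '0') is shared by all ingroup taxa — unites the whole ingroup.
Most parsimonious ingroup topology: (Taxon E,((Taxon Z,Taxon A),Taxon J)).
Taxon A and Taxon Z form a cherry on this tree, so they are sister taxa.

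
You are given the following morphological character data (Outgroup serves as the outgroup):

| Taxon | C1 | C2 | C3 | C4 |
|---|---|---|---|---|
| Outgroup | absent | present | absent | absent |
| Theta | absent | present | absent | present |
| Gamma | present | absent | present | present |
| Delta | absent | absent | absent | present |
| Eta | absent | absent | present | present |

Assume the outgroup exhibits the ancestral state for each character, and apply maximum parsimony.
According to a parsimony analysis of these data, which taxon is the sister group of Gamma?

Eta

Character polarity is set by the outgroup: the derived state is whichever differs from the outgroup's state, so for C2 the derived state is 'absent', and for the remaining characters it is 'present'.
C1: derived state 'present' in Gamma only — an autapomorphy, so it tells us nothing about relationships among taxa.
C2: derived state 'absent' in Delta, Eta, and Gamma only — synapomorphy for {Delta, Eta, Gamma}.
Only Eta and Gamma show the derived state 'present' for C3, supporting them as a clade.
C4 (derived state 'present') is shared by all ingroup taxa — unites the whole ingroup.
Most parsimonious ingroup topology: (Theta,((Gamma,Eta),Delta)).
Gamma and Eta form a cherry on this tree, so they are sister taxa.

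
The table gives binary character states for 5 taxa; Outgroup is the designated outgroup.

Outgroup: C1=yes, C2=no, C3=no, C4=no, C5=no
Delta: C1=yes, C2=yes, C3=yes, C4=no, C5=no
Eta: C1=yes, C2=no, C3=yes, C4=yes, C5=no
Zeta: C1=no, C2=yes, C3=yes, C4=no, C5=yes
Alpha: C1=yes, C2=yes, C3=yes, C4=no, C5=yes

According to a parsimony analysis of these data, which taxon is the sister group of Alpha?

Character polarity is set by the outgroup: the derived state is whichever differs from the outgroup's state, so for C1 the derived state is 'no', and for the remaining characters it is 'yes'.
C1 (derived state 'no') is unique to Zeta (autapomorphy; uninformative for grouping).
C2 (derived state 'yes') is shared by Alpha, Delta, and Zeta — a synapomorphy uniting that clade.
C3 (derived state 'yes') is shared by all ingroup taxa — unites the whole ingroup.
C4: derived state 'yes' in Eta only — an autapomorphy, so it tells us nothing about relationships among taxa.
Only Alpha and Zeta show the derived state 'yes' for C5, supporting them as a clade.
Most parsimonious ingroup topology: ((Delta,(Zeta,Alpha)),Eta).
Alpha and Zeta form a cherry on this tree, so they are sister taxa.

Zeta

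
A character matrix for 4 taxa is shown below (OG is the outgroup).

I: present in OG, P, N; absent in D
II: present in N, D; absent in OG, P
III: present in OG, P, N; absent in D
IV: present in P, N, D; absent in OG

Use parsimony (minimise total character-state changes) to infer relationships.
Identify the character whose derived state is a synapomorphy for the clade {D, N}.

II

Character polarity is set by the outgroup: the derived state is whichever differs from the outgroup's state, so for I, III the derived state is 'absent', and for the remaining characters it is 'present'.
I: derived state 'absent' in D only — an autapomorphy, so it tells us nothing about relationships among taxa.
II (derived state 'present') is shared by D and N — a synapomorphy uniting that clade.
III (derived state 'absent') is unique to D (autapomorphy; uninformative for grouping).
All ingroup taxa share the derived state 'present' for IV; it defines the ingroup but does not resolve relationships within it.
Most parsimonious ingroup topology: (P,(N,D)).
The clade {D, N} is supported by II: its derived state 'present' occurs in exactly those taxa and in no other taxon (including the outgroup).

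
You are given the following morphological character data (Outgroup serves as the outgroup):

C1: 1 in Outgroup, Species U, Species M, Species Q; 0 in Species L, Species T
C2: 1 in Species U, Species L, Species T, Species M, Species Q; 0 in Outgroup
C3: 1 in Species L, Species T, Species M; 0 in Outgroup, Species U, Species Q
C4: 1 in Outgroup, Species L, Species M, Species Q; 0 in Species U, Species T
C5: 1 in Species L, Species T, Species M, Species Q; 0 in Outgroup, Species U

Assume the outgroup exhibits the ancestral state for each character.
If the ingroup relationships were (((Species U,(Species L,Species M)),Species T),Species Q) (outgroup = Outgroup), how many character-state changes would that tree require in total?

9

Map each character onto (((Species U,(Species L,Species M)),Species T),Species Q) (rooted by Outgroup) and count the minimum state changes it requires (Fitch parsimony):
C1: 2; C2: 1; C3: 2; C4: 2; C5: 2.
Total tree length = 9.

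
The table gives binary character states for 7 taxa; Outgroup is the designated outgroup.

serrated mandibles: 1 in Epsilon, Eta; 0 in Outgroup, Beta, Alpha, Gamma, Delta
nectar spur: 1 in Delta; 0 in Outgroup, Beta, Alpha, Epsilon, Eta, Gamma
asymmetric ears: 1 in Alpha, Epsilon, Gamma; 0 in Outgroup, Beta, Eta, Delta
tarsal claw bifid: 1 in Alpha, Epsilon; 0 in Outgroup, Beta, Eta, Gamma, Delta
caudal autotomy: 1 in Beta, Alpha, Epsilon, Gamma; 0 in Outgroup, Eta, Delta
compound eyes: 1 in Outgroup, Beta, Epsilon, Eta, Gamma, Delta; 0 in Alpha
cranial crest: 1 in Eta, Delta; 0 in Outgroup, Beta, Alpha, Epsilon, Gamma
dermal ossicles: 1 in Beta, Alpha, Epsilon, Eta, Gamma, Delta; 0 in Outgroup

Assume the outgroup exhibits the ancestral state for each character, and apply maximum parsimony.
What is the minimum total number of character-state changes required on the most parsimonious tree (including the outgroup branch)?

Character polarity is set by the outgroup: the derived state is whichever differs from the outgroup's state, so for compound eyes the derived state is '0', and for the remaining characters it is '1'.
serrated mandibles (state '1') occurs in Epsilon and Eta but conflicts with the nesting implied by the other characters — most parsimoniously interpreted as homoplasy.
nectar spur: derived state '1' in Delta only — an autapomorphy, so it tells us nothing about relationships among taxa.
Only Alpha, Epsilon, and Gamma show the derived state '1' for asymmetric ears, supporting them as a clade.
tarsal claw bifid (derived state '1') is shared by Alpha and Epsilon — a synapomorphy uniting that clade.
caudal autotomy: derived state '1' in Alpha, Beta, Epsilon, and Gamma only — synapomorphy for {Alpha, Beta, Epsilon, Gamma}.
compound eyes (derived state '0') is unique to Alpha (autapomorphy; uninformative for grouping).
Only Delta and Eta show the derived state '1' for cranial crest, supporting them as a clade.
dermal ossicles (derived state '1') is shared by all ingroup taxa — unites the whole ingroup.
Most parsimonious ingroup topology: ((Beta,((Alpha,Epsilon),Gamma)),(Eta,Delta)).
Changes per character on this tree: serrated mandibles: 2; nectar spur: 1; asymmetric ears: 1; tarsal claw bifid: 1; caudal autotomy: 1; compound eyes: 1; cranial crest: 1; dermal ossicles: 1.
Total = 9.

9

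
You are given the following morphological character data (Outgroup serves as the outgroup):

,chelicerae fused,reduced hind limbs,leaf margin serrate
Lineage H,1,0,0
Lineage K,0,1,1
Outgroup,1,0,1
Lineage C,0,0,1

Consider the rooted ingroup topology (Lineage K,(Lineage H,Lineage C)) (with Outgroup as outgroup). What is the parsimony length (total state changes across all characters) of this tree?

4

Map each character onto (Lineage K,(Lineage H,Lineage C)) (rooted by Outgroup) and count the minimum state changes it requires (Fitch parsimony):
chelicerae fused: 2; reduced hind limbs: 1; leaf margin serrate: 1.
Total tree length = 4.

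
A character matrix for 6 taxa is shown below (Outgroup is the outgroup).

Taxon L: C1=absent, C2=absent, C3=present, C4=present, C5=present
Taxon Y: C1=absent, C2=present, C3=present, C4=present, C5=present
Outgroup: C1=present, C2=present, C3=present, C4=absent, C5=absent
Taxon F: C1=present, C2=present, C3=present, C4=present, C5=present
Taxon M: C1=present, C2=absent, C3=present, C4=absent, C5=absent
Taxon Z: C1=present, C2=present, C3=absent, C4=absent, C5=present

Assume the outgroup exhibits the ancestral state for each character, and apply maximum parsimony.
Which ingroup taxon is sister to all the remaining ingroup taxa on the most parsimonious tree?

Taxon M

Character polarity is set by the outgroup: the derived state is whichever differs from the outgroup's state, so for C1, C2, C3 the derived state is 'absent', and for the remaining characters it is 'present'.
Only Taxon L and Taxon Y show the derived state 'absent' for C1, supporting them as a clade.
C2 groups Taxon L and Taxon M, which is incompatible with the clades supported by the remaining characters; treating it as convergent (homoplasy) costs fewer steps than any alternative tree.
C3: derived state 'absent' in Taxon Z only — an autapomorphy, so it tells us nothing about relationships among taxa.
C4: derived state 'present' in Taxon F, Taxon L, and Taxon Y only — synapomorphy for {Taxon F, Taxon L, Taxon Y}.
Only Taxon F, Taxon L, Taxon Y, and Taxon Z show the derived state 'present' for C5, supporting them as a clade.
Most parsimonious ingroup topology: ((((Taxon L,Taxon Y),Taxon F),Taxon Z),Taxon M).
Taxon M is sister to the clade containing all other ingroup taxa, so it is the earliest-diverging (most basal) ingroup lineage.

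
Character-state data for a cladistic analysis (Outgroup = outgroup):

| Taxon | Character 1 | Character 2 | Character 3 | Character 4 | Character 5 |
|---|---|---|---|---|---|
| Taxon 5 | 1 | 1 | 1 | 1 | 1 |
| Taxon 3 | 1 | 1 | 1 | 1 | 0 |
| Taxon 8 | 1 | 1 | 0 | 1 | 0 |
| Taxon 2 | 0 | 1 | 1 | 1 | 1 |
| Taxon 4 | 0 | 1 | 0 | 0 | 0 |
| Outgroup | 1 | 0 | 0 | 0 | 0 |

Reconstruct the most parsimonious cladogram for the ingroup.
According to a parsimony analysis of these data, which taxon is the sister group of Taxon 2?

Character polarity is set by the outgroup: the derived state is whichever differs from the outgroup's state, so for Character 1 the derived state is '0', and for the remaining characters it is '1'.
Character 1 groups Taxon 2 and Taxon 4, which is incompatible with the clades supported by the remaining characters; treating it as convergent (homoplasy) costs fewer steps than any alternative tree.
All ingroup taxa share the derived state '1' for Character 2; it defines the ingroup but does not resolve relationships within it.
Only Taxon 2, Taxon 3, and Taxon 5 show the derived state '1' for Character 3, supporting them as a clade.
Only Taxon 2, Taxon 3, Taxon 5, and Taxon 8 show the derived state '1' for Character 4, supporting them as a clade.
Character 5: derived state '1' in Taxon 2 and Taxon 5 only — synapomorphy for {Taxon 2, Taxon 5}.
Most parsimonious ingroup topology: ((((Taxon 2,Taxon 5),Taxon 3),Taxon 8),Taxon 4).
Taxon 2 and Taxon 5 form a cherry on this tree, so they are sister taxa.

Taxon 5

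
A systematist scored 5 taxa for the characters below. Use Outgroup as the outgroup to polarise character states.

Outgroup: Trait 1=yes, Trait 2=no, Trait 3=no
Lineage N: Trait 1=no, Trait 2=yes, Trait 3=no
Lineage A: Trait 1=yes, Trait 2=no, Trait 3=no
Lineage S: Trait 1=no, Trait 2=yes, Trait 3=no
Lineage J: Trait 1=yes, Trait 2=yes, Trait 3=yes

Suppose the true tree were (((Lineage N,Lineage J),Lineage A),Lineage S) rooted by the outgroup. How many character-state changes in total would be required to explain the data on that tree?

5

Map each character onto (((Lineage N,Lineage J),Lineage A),Lineage S) (rooted by Outgroup) and count the minimum state changes it requires (Fitch parsimony):
Trait 1: 2; Trait 2: 2; Trait 3: 1.
Total tree length = 5.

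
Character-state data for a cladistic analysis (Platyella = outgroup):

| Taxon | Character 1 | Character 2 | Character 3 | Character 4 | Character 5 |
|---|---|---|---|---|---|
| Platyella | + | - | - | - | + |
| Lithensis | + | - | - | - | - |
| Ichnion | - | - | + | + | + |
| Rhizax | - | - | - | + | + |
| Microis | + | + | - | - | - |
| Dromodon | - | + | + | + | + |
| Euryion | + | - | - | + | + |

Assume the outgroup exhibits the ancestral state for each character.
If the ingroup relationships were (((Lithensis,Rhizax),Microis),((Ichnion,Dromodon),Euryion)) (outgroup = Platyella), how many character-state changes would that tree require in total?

Map each character onto (((Lithensis,Rhizax),Microis),((Ichnion,Dromodon),Euryion)) (rooted by Platyella) and count the minimum state changes it requires (Fitch parsimony):
Character 1: 2; Character 2: 2; Character 3: 1; Character 4: 2; Character 5: 2.
Total tree length = 9.

9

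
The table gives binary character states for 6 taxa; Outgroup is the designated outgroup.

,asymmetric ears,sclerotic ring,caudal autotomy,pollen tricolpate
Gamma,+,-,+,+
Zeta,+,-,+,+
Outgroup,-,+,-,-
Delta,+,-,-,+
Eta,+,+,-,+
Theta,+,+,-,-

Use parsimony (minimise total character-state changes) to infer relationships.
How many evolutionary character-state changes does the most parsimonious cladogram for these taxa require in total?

4

Character polarity is set by the outgroup: the derived state is whichever differs from the outgroup's state, so for sclerotic ring the derived state is '-', and for the remaining characters it is '+'.
All ingroup taxa share the derived state '+' for asymmetric ears; it defines the ingroup but does not resolve relationships within it.
sclerotic ring (derived state '-') is shared by Delta, Gamma, and Zeta — a synapomorphy uniting that clade.
caudal autotomy: derived state '+' in Gamma and Zeta only — synapomorphy for {Gamma, Zeta}.
Only Delta, Eta, Gamma, and Zeta show the derived state '+' for pollen tricolpate, supporting them as a clade.
Most parsimonious ingroup topology: ((Eta,((Gamma,Zeta),Delta)),Theta).
Changes per character on this tree: asymmetric ears: 1; sclerotic ring: 1; caudal autotomy: 1; pollen tricolpate: 1.
Total = 4.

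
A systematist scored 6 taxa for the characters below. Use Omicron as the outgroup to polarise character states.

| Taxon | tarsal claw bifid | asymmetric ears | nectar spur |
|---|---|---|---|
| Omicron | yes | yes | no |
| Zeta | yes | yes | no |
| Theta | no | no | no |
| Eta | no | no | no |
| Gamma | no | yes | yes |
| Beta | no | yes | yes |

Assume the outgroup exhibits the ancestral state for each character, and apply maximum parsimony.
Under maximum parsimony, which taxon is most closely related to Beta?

Character polarity is set by the outgroup: the derived state is whichever differs from the outgroup's state, so for tarsal claw bifid, asymmetric ears the derived state is 'no', and for the remaining characters it is 'yes'.
tarsal claw bifid (derived state 'no') is shared by Beta, Eta, Gamma, and Theta — a synapomorphy uniting that clade.
Only Eta and Theta show the derived state 'no' for asymmetric ears, supporting them as a clade.
nectar spur (derived state 'yes') is shared by Beta and Gamma — a synapomorphy uniting that clade.
Most parsimonious ingroup topology: (Zeta,((Theta,Eta),(Gamma,Beta))).
Beta and Gamma form a cherry on this tree, so they are sister taxa.

Gamma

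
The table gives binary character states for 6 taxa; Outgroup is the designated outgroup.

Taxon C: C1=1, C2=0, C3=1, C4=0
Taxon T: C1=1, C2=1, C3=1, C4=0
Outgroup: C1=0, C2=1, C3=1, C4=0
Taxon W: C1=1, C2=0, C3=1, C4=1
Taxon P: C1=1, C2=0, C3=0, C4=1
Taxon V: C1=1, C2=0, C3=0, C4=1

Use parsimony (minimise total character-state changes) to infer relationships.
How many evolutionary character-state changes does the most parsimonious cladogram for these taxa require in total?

Character polarity is set by the outgroup: the derived state is whichever differs from the outgroup's state, so for C2, C3 the derived state is '0', and for the remaining characters it is '1'.
C1 (derived state '1') is shared by all ingroup taxa — unites the whole ingroup.
C2 (derived state '0') is shared by Taxon C, Taxon P, Taxon V, and Taxon W — a synapomorphy uniting that clade.
C3: derived state '0' in Taxon P and Taxon V only — synapomorphy for {Taxon P, Taxon V}.
Only Taxon P, Taxon V, and Taxon W show the derived state '1' for C4, supporting them as a clade.
Most parsimonious ingroup topology: ((((Taxon P,Taxon V),Taxon W),Taxon C),Taxon T).
Changes per character on this tree: C1: 1; C2: 1; C3: 1; C4: 1.
Total = 4.

4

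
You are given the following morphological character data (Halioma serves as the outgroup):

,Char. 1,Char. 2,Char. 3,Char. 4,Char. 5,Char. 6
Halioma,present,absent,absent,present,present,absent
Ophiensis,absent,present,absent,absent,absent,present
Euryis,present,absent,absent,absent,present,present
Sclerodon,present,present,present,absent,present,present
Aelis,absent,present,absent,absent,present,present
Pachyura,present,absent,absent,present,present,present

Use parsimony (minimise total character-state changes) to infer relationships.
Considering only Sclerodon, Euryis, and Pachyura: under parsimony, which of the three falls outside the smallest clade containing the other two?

Character polarity is set by the outgroup: the derived state is whichever differs from the outgroup's state, so for Char. 1, Char. 4, Char. 5 the derived state is 'absent', and for the remaining characters it is 'present'.
Char. 1: derived state 'absent' in Aelis and Ophiensis only — synapomorphy for {Aelis, Ophiensis}.
Only Aelis, Ophiensis, and Sclerodon show the derived state 'present' for Char. 2, supporting them as a clade.
Char. 3 (derived state 'present') is unique to Sclerodon (autapomorphy; uninformative for grouping).
Char. 4 (derived state 'absent') is shared by Aelis, Euryis, Ophiensis, and Sclerodon — a synapomorphy uniting that clade.
Char. 5 (derived state 'absent') is unique to Ophiensis (autapomorphy; uninformative for grouping).
Char. 6 (derived state 'present') is shared by all ingroup taxa — unites the whole ingroup.
Most parsimonious ingroup topology: ((((Ophiensis,Aelis),Sclerodon),Euryis),Pachyura).
Sclerodon and Euryis share a more recent common ancestor with each other than either does with Pachyura, so Pachyura is the least closely related of the three.

Pachyura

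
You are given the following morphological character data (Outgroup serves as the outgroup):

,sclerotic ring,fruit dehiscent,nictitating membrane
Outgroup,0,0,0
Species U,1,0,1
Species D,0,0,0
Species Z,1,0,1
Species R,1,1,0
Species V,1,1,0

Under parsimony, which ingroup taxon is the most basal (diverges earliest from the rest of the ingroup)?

Species D

The outgroup has state '0' for every character, so '1' is the derived state throughout.
Only Species R, Species U, Species V, and Species Z show the derived state '1' for sclerotic ring, supporting them as a clade.
fruit dehiscent (derived state '1') is shared by Species R and Species V — a synapomorphy uniting that clade.
nictitating membrane: derived state '1' in Species U and Species Z only — synapomorphy for {Species U, Species Z}.
Most parsimonious ingroup topology: (((Species U,Species Z),(Species R,Species V)),Species D).
Species D is sister to the clade containing all other ingroup taxa, so it is the earliest-diverging (most basal) ingroup lineage.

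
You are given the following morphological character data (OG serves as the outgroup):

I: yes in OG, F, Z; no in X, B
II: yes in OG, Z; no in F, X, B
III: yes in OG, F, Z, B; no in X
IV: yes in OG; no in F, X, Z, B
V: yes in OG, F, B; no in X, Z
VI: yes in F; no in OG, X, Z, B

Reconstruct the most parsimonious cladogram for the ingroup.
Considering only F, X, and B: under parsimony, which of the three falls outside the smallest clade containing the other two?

F

Character polarity is set by the outgroup: the derived state is whichever differs from the outgroup's state, so for I, II, III, IV, V the derived state is 'no', and for the remaining characters it is 'yes'.
Only B and X show the derived state 'no' for I, supporting them as a clade.
II: derived state 'no' in B, F, and X only — synapomorphy for {B, F, X}.
III (derived state 'no') is unique to X (autapomorphy; uninformative for grouping).
All ingroup taxa share the derived state 'no' for IV; it defines the ingroup but does not resolve relationships within it.
V (state 'no') occurs in X and Z but conflicts with the nesting implied by the other characters — most parsimoniously interpreted as homoplasy.
VI (derived state 'yes') is unique to F (autapomorphy; uninformative for grouping).
Most parsimonious ingroup topology: ((F,(X,B)),Z).
B and X share a more recent common ancestor with each other than either does with F, so F is the least closely related of the three.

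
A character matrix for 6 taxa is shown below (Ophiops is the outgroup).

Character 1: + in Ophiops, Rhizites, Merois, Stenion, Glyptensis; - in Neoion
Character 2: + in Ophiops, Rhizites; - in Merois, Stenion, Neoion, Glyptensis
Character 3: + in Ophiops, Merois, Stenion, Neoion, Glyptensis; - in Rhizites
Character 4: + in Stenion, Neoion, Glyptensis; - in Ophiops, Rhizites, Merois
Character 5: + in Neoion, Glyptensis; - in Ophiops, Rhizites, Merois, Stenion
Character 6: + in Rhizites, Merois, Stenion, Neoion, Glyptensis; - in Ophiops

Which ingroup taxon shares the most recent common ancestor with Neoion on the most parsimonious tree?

Glyptensis

Character polarity is set by the outgroup: the derived state is whichever differs from the outgroup's state, so for Character 1, Character 2, Character 3 the derived state is '-', and for the remaining characters it is '+'.
Character 1 (derived state '-') is unique to Neoion (autapomorphy; uninformative for grouping).
Only Glyptensis, Merois, Neoion, and Stenion show the derived state '-' for Character 2, supporting them as a clade.
Character 3 (derived state '-') is unique to Rhizites (autapomorphy; uninformative for grouping).
Only Glyptensis, Neoion, and Stenion show the derived state '+' for Character 4, supporting them as a clade.
Character 5 (derived state '+') is shared by Glyptensis and Neoion — a synapomorphy uniting that clade.
Character 6 (derived state '+') is shared by all ingroup taxa — unites the whole ingroup.
Most parsimonious ingroup topology: (Rhizites,(Merois,(Stenion,(Neoion,Glyptensis)))).
Neoion and Glyptensis form a cherry on this tree, so they are sister taxa.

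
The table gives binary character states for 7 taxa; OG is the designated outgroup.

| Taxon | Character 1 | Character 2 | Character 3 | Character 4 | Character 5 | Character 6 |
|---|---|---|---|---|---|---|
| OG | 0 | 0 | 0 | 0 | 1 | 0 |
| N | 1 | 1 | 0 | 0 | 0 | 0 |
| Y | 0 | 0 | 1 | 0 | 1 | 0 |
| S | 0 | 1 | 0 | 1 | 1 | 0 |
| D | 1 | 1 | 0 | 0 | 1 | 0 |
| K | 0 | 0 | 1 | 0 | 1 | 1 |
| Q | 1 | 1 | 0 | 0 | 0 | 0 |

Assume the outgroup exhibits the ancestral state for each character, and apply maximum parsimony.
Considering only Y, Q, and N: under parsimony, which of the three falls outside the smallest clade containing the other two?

Character polarity is set by the outgroup: the derived state is whichever differs from the outgroup's state, so for Character 5 the derived state is '0', and for the remaining characters it is '1'.
Character 1 (derived state '1') is shared by D, N, and Q — a synapomorphy uniting that clade.
Only D, N, Q, and S show the derived state '1' for Character 2, supporting them as a clade.
Character 3: derived state '1' in K and Y only — synapomorphy for {K, Y}.
Character 4: derived state '1' in S only — an autapomorphy, so it tells us nothing about relationships among taxa.
Character 5 (derived state '0') is shared by N and Q — a synapomorphy uniting that clade.
Character 6 (derived state '1') is unique to K (autapomorphy; uninformative for grouping).
Most parsimonious ingroup topology: ((((N,Q),D),S),(Y,K)).
N and Q share a more recent common ancestor with each other than either does with Y, so Y is the least closely related of the three.

Y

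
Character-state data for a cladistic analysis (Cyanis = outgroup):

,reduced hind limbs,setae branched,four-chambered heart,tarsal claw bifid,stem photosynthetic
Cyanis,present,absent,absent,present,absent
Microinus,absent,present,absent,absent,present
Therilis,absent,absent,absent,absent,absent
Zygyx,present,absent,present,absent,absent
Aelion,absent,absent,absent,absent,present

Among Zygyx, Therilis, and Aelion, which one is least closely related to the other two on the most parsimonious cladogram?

Zygyx

Character polarity is set by the outgroup: the derived state is whichever differs from the outgroup's state, so for reduced hind limbs, tarsal claw bifid the derived state is 'absent', and for the remaining characters it is 'present'.
reduced hind limbs: derived state 'absent' in Aelion, Microinus, and Therilis only — synapomorphy for {Aelion, Microinus, Therilis}.
setae branched (derived state 'present') is unique to Microinus (autapomorphy; uninformative for grouping).
four-chambered heart: derived state 'present' in Zygyx only — an autapomorphy, so it tells us nothing about relationships among taxa.
All ingroup taxa share the derived state 'absent' for tarsal claw bifid; it defines the ingroup but does not resolve relationships within it.
stem photosynthetic: derived state 'present' in Aelion and Microinus only — synapomorphy for {Aelion, Microinus}.
Most parsimonious ingroup topology: (((Microinus,Aelion),Therilis),Zygyx).
Therilis and Aelion share a more recent common ancestor with each other than either does with Zygyx, so Zygyx is the least closely related of the three.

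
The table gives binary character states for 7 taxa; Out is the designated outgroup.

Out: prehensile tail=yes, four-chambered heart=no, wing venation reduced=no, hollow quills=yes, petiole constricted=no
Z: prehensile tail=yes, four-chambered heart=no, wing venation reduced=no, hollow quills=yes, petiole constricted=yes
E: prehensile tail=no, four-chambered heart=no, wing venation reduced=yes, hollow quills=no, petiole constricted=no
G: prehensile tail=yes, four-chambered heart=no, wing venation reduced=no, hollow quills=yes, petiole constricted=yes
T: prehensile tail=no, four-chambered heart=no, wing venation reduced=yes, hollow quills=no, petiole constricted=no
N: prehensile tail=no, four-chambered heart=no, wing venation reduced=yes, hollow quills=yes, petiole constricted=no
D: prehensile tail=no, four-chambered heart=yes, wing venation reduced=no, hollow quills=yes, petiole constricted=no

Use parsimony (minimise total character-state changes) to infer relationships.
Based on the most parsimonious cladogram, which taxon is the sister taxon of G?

Z

Character polarity is set by the outgroup: the derived state is whichever differs from the outgroup's state, so for prehensile tail, hollow quills the derived state is 'no', and for the remaining characters it is 'yes'.
Only D, E, N, and T show the derived state 'no' for prehensile tail, supporting them as a clade.
four-chambered heart: derived state 'yes' in D only — an autapomorphy, so it tells us nothing about relationships among taxa.
wing venation reduced: derived state 'yes' in E, N, and T only — synapomorphy for {E, N, T}.
hollow quills (derived state 'no') is shared by E and T — a synapomorphy uniting that clade.
petiole constricted (derived state 'yes') is shared by G and Z — a synapomorphy uniting that clade.
Most parsimonious ingroup topology: ((Z,G),(((E,T),N),D)).
G and Z form a cherry on this tree, so they are sister taxa.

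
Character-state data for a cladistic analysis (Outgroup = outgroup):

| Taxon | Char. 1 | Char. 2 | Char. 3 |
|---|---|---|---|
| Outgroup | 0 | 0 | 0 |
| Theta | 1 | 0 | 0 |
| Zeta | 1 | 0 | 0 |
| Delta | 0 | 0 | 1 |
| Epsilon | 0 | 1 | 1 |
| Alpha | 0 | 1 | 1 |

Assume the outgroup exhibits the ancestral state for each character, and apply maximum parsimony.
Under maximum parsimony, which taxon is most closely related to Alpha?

Epsilon

The outgroup has state '0' for every character, so '1' is the derived state throughout.
Char. 1: derived state '1' in Theta and Zeta only — synapomorphy for {Theta, Zeta}.
Char. 2 (derived state '1') is shared by Alpha and Epsilon — a synapomorphy uniting that clade.
Char. 3: derived state '1' in Alpha, Delta, and Epsilon only — synapomorphy for {Alpha, Delta, Epsilon}.
Most parsimonious ingroup topology: ((Theta,Zeta),(Delta,(Epsilon,Alpha))).
Alpha and Epsilon form a cherry on this tree, so they are sister taxa.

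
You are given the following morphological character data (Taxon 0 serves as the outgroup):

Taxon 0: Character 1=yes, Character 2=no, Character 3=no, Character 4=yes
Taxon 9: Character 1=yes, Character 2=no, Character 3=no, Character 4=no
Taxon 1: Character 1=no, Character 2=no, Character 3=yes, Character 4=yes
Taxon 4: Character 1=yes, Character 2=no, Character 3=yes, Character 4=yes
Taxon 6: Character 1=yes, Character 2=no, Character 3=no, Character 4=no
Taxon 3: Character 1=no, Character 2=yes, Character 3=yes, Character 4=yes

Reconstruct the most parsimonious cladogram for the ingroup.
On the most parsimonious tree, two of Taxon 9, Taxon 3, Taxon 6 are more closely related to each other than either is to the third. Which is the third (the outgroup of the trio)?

Character polarity is set by the outgroup: the derived state is whichever differs from the outgroup's state, so for Character 1, Character 4 the derived state is 'no', and for the remaining characters it is 'yes'.
Only Taxon 1 and Taxon 3 show the derived state 'no' for Character 1, supporting them as a clade.
Character 2 (derived state 'yes') is unique to Taxon 3 (autapomorphy; uninformative for grouping).
Only Taxon 1, Taxon 3, and Taxon 4 show the derived state 'yes' for Character 3, supporting them as a clade.
Character 4: derived state 'no' in Taxon 6 and Taxon 9 only — synapomorphy for {Taxon 6, Taxon 9}.
Most parsimonious ingroup topology: ((Taxon 9,Taxon 6),((Taxon 1,Taxon 3),Taxon 4)).
Taxon 6 and Taxon 9 share a more recent common ancestor with each other than either does with Taxon 3, so Taxon 3 is the least closely related of the three.

Taxon 3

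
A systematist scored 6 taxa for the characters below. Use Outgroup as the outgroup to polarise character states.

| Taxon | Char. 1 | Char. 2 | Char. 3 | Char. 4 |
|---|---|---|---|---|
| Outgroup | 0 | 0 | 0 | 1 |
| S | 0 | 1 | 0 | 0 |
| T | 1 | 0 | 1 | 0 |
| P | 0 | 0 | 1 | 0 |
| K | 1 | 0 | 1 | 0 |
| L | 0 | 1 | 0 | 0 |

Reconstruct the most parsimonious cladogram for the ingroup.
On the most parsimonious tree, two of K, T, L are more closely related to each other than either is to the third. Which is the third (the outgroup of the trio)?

Character polarity is set by the outgroup: the derived state is whichever differs from the outgroup's state, so for Char. 4 the derived state is '0', and for the remaining characters it is '1'.
Only K and T show the derived state '1' for Char. 1, supporting them as a clade.
Char. 2: derived state '1' in L and S only — synapomorphy for {L, S}.
Char. 3 (derived state '1') is shared by K, P, and T — a synapomorphy uniting that clade.
All ingroup taxa share the derived state '0' for Char. 4; it defines the ingroup but does not resolve relationships within it.
Most parsimonious ingroup topology: ((S,L),((T,K),P)).
K and T share a more recent common ancestor with each other than either does with L, so L is the least closely related of the three.

L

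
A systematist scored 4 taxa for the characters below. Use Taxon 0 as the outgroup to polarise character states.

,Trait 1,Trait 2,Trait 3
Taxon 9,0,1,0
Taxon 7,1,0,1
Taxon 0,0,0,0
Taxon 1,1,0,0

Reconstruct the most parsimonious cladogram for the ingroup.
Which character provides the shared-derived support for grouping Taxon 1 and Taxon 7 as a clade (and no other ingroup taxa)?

The outgroup has state '0' for every character, so '1' is the derived state throughout.
Trait 1 (derived state '1') is shared by Taxon 1 and Taxon 7 — a synapomorphy uniting that clade.
Trait 2 (derived state '1') is unique to Taxon 9 (autapomorphy; uninformative for grouping).
Trait 3 (derived state '1') is unique to Taxon 7 (autapomorphy; uninformative for grouping).
Most parsimonious ingroup topology: (Taxon 9,(Taxon 7,Taxon 1)).
The clade {Taxon 1, Taxon 7} is supported by Trait 1: its derived state '1' occurs in exactly those taxa and in no other taxon (including the outgroup).

Trait 1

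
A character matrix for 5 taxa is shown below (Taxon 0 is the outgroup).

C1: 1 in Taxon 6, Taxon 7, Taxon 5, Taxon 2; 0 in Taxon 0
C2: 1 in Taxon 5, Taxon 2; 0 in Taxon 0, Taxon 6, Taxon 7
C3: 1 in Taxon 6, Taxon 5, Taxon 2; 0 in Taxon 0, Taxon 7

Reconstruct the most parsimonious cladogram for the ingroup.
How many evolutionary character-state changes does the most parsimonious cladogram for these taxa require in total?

3

The outgroup has state '0' for every character, so '1' is the derived state throughout.
C1 (derived state '1') is shared by all ingroup taxa — unites the whole ingroup.
C2: derived state '1' in Taxon 2 and Taxon 5 only — synapomorphy for {Taxon 2, Taxon 5}.
C3: derived state '1' in Taxon 2, Taxon 5, and Taxon 6 only — synapomorphy for {Taxon 2, Taxon 5, Taxon 6}.
Most parsimonious ingroup topology: ((Taxon 6,(Taxon 5,Taxon 2)),Taxon 7).
Changes per character on this tree: C1: 1; C2: 1; C3: 1.
Total = 3.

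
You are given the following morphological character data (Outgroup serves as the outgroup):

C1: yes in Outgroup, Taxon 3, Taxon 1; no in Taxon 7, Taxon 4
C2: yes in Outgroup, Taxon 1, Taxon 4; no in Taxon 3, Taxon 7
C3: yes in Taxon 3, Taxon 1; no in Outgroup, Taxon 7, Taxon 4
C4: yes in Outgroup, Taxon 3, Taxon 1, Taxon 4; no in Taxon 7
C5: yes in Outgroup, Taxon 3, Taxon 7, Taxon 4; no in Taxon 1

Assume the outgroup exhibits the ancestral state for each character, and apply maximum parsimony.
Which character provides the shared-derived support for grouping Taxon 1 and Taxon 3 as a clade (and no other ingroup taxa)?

C3

Character polarity is set by the outgroup: the derived state is whichever differs from the outgroup's state, so for C1, C2, C4, C5 the derived state is 'no', and for the remaining characters it is 'yes'.
C1 (derived state 'no') is shared by Taxon 4 and Taxon 7 — a synapomorphy uniting that clade.
C2 groups Taxon 3 and Taxon 7, which is incompatible with the clades supported by the remaining characters; treating it as convergent (homoplasy) costs fewer steps than any alternative tree.
Only Taxon 1 and Taxon 3 show the derived state 'yes' for C3, supporting them as a clade.
C4: derived state 'no' in Taxon 7 only — an autapomorphy, so it tells us nothing about relationships among taxa.
C5: derived state 'no' in Taxon 1 only — an autapomorphy, so it tells us nothing about relationships among taxa.
Most parsimonious ingroup topology: ((Taxon 3,Taxon 1),(Taxon 7,Taxon 4)).
The clade {Taxon 1, Taxon 3} is supported by C3: its derived state 'yes' occurs in exactly those taxa and in no other taxon (including the outgroup).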